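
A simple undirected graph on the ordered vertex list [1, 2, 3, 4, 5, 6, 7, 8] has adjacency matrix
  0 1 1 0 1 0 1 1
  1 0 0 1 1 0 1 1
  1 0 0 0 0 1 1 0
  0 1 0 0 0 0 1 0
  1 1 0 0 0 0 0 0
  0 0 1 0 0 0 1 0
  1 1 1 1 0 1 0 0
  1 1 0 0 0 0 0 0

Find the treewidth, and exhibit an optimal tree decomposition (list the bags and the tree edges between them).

Each bag holds 3 vertices, so the decomposition has width 2, which upper-bounds the treewidth. For the lower bound, the 3 vertices {1, 2, 8} are pairwise adjacent, and any tree decomposition puts a clique entirely inside one bag — forcing width ≥ 2. The upper and lower bounds meet at 2, so that is the treewidth.

Treewidth 2.
One such decomposition:
Bags: B1 = {1, 3, 7}  B2 = {1, 2, 7}  B3 = {3, 6, 7}  B4 = {1, 2, 8}  B5 = {2, 4, 7}  B6 = {1, 2, 5}
Tree: B1–B2, B1–B3, B2–B4, B2–B5, B4–B6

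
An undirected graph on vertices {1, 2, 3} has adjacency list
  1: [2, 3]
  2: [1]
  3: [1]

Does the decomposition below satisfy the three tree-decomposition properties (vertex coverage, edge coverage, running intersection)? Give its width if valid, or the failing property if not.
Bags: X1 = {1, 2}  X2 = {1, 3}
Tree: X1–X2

Yes; width 1.

Every vertex of G appears in some bag (union = {1, 2, 3}); every edge is covered by a bag; and for each vertex v the set of bags containing v is connected in the bag tree. The decomposition is therefore valid. The largest bag has 2 vertices, so the width is 1.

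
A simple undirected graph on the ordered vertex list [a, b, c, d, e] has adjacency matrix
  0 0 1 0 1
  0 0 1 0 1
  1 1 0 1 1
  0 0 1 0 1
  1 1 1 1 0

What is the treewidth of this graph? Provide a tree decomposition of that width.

Treewidth 2.
Bags: B1 = {b, c, e}  B2 = {a, c, e}  B3 = {c, d, e}
Tree: B1–B2, B2–B3

Each bag holds 3 vertices, so the decomposition has width 2, which upper-bounds the treewidth. Conversely, {c, d, e} is a clique of size 3, and the vertices of any clique must share a bag in every tree decomposition; so some bag has ≥ 3 vertices and tw(G) ≥ 2. The upper and lower bounds meet at 2, so that is the treewidth.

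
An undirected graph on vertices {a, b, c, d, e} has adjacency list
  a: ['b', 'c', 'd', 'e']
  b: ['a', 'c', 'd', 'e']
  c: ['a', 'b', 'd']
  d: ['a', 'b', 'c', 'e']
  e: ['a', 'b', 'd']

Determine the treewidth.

3

A width-3 tree decomposition is:
Bags: B1 = {a, b, c, d}  B2 = {a, b, d, e}
Tree: B1–B2
The largest bag has 4 vertices, giving width 3; this decomposition certifies tw(G) ≤ 3. Conversely, {a, b, d, e} is a clique of size 4, and the vertices of any clique must share a bag in every tree decomposition; so some bag has ≥ 4 vertices and tw(G) ≥ 3. The upper and lower bounds meet at 3, so that is the treewidth.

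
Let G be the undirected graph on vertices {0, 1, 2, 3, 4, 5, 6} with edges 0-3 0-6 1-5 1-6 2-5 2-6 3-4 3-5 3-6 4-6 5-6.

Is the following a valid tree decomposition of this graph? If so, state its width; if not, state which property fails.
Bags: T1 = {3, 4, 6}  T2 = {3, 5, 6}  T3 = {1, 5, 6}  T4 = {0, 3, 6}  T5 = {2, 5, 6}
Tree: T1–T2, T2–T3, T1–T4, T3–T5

Checking the three conditions: (i) the bags cover all of {0, 1, 2, 3, 4, 5, 6}; (ii) for each edge, some bag contains both endpoints; (iii) the bags containing any fixed vertex form a subtree. All hold, so the decomposition is valid with width 3 − 1 = 2.

Yes; width 2.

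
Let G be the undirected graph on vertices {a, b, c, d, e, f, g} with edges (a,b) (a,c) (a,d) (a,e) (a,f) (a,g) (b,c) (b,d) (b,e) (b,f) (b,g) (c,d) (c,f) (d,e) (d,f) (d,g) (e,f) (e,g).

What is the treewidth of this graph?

4

A width-4 tree decomposition is:
Bags: B1 = {a, b, d, e, g}  B2 = {a, b, d, e, f}  B3 = {a, b, c, d, f}
Tree: B1–B2, B2–B3
The largest bag has 5 vertices, giving width 4; this decomposition certifies tw(G) ≤ 4. Conversely, {a, b, d, e, g} is a clique of size 5, and the vertices of any clique must share a bag in every tree decomposition; so some bag has ≥ 5 vertices and tw(G) ≥ 4. The upper and lower bounds meet at 4, so that is the treewidth.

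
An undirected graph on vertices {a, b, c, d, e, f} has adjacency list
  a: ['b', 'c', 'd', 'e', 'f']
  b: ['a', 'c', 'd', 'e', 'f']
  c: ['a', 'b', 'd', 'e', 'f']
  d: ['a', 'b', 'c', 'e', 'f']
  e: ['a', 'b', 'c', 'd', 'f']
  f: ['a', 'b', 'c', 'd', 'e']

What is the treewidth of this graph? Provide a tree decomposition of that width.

Treewidth 5.
Bags: B1 = {a, b, c, d, e, f}
Tree: (single bag)

With just one bag of size 6, the width is 6 − 1 = 5, so tw(G) ≤ 5. On the other hand G contains the 6-clique {a, b, c, d, e, f}. A clique must lie in a single bag of any decomposition, so no decomposition can have width below 5. Therefore the treewidth is 5.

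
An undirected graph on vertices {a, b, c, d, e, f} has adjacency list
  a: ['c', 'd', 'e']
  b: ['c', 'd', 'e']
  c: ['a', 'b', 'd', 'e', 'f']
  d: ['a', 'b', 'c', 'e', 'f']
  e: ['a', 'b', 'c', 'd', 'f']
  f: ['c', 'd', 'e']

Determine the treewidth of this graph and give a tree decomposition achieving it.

Treewidth 3.
Bags: B1 = {b, c, d, e}  B2 = {c, d, e, f}  B3 = {a, c, d, e}
Tree: B1–B2, B2–B3

Every bag has size at most 4, so the width is 4 − 1 = 3 and tw(G) ≤ 3. Conversely, {a, c, d, e} is a clique of size 4, and the vertices of any clique must share a bag in every tree decomposition; so some bag has ≥ 4 vertices and tw(G) ≥ 3. Hence tw(G) = 3 exactly.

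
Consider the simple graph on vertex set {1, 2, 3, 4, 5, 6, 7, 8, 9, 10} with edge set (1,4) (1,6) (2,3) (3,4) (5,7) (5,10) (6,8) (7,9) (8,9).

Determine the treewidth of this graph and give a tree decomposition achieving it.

Treewidth 1.
Bags: B1 = {2, 3}  B2 = {3, 4}  B3 = {1, 4}  B4 = {1, 6}  B5 = {6, 8}  B6 = {8, 9}  B7 = {7, 9}  B8 = {5, 7}  B9 = {5, 10}
Tree: B1–B2, B2–B3, B3–B4, B4–B5, B5–B6, B6–B7, B7–B8, B8–B9

Each bag holds 2 vertices, so the decomposition has width 1, which upper-bounds the treewidth. G has an edge, so its treewidth is at least 1. Combining the bounds, tw(G) = 1.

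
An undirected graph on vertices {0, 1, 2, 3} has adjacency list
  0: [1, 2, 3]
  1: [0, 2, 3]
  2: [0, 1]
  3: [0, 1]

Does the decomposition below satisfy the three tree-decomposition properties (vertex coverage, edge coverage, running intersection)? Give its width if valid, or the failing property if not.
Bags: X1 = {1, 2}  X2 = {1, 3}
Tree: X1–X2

A tree decomposition must satisfy three properties: every vertex lies in some bag; for every edge, both endpoints lie together in some bag; and for every vertex, the bags containing it form a connected subtree. Here vertex 0 appears in no bag, so the decomposition is invalid.

No — vertex 0 appears in no bag.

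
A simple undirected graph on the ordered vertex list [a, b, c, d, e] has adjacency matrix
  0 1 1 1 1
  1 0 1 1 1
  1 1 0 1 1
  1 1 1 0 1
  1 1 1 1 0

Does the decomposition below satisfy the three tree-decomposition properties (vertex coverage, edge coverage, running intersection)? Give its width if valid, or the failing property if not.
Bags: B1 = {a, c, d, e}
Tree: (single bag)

No — vertex b appears in no bag.

A tree decomposition must satisfy three properties: every vertex lies in some bag; for every edge, both endpoints lie together in some bag; and for every vertex, the bags containing it form a connected subtree. Here vertex b appears in no bag, so the decomposition is invalid.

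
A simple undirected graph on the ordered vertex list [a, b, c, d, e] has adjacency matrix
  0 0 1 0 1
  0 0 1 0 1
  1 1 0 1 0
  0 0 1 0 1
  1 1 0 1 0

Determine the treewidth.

2

A width-2 tree decomposition is:
Bags: B1 = {a, c, e}  B2 = {b, c, e}  B3 = {c, d, e}
Tree: B1–B2, B2–B3
Each bag holds 3 vertices, so the decomposition has width 2, which upper-bounds the treewidth. For the lower bound, G contains the cycle a–c–b–e–a, so G is not a forest; only forests have treewidth ≤ 1, hence tw(G) ≥ 2. Combining the bounds, tw(G) = 2.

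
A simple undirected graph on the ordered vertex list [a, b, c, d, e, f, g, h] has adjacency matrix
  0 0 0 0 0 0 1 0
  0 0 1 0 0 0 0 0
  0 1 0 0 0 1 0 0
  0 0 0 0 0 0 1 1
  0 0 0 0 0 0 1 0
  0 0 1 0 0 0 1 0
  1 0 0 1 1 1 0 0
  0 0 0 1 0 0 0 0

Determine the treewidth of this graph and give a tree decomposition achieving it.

The largest bag has 2 vertices, giving width 1; this decomposition certifies tw(G) ≤ 1. Any graph with an edge has treewidth ≥ 1, and G has the edge g–f. Therefore the treewidth is 1.

Treewidth 1.
One such decomposition:
Bags: B1 = {f, g}  B2 = {d, g}  B3 = {d, h}  B4 = {c, f}  B5 = {e, g}  B6 = {a, g}  B7 = {b, c}
Tree: B1–B2, B2–B3, B1–B4, B2–B5, B5–B6, B4–B7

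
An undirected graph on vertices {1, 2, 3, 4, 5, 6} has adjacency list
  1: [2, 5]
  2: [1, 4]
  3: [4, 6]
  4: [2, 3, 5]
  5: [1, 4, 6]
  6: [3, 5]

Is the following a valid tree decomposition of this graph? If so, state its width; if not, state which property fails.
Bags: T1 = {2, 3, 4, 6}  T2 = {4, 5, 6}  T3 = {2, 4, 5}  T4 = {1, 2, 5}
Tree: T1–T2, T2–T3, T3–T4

A tree decomposition must satisfy three properties: every vertex lies in some bag; for every edge, both endpoints lie together in some bag; and for every vertex, the bags containing it form a connected subtree. Here bags containing vertex 2 are not connected in the tree, so the decomposition is invalid.

No — bags containing vertex 2 are not connected in the tree.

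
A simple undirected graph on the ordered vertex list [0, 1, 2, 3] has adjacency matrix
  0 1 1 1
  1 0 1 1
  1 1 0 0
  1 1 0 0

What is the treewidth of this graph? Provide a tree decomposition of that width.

Treewidth 2.
One optimal decomposition is:
Bags: B1 = {0, 1, 2}  B2 = {0, 1, 3}
Tree: B1–B2

The largest bag has 3 vertices, giving width 2; this decomposition certifies tw(G) ≤ 2. For the lower bound, the 3 vertices {0, 1, 2} are pairwise adjacent, and any tree decomposition puts a clique entirely inside one bag — forcing width ≥ 2. Therefore the treewidth is 2.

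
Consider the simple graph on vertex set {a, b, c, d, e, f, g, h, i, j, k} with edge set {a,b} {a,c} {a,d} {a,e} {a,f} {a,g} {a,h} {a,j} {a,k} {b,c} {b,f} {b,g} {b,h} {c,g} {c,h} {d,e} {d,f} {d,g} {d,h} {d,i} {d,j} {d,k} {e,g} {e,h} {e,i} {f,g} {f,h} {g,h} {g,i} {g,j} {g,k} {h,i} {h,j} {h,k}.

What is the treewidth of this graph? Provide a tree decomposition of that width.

Treewidth 4.
Bags: B1 = {a, d, e, g, h}  B2 = {a, d, f, g, h}  B3 = {a, b, f, g, h}  B4 = {a, d, g, h, j}  B5 = {d, e, g, h, i}  B6 = {a, b, c, g, h}  B7 = {a, d, g, h, k}
Tree: B1–B2, B2–B3, B1–B4, B1–B5, B3–B6, B2–B7

The largest bag has 5 vertices, giving width 4; this decomposition certifies tw(G) ≤ 4. Conversely, {a, d, g, h, j} is a clique of size 5, and the vertices of any clique must share a bag in every tree decomposition; so some bag has ≥ 5 vertices and tw(G) ≥ 4. The upper and lower bounds meet at 4, so that is the treewidth.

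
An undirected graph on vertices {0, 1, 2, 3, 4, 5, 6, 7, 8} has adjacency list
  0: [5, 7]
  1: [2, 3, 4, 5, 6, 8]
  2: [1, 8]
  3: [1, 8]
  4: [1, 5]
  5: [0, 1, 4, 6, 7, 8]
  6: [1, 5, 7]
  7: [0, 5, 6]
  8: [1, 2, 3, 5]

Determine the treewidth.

A width-2 tree decomposition is:
Bags: B1 = {1, 5, 8}  B2 = {1, 5, 6}  B3 = {5, 6, 7}  B4 = {1, 4, 5}  B5 = {1, 2, 8}  B6 = {0, 5, 7}  B7 = {1, 3, 8}
Tree: B1–B2, B2–B3, B1–B4, B1–B5, B3–B6, B1–B7
Every bag has size at most 3, so the width is 3 − 1 = 2 and tw(G) ≤ 2. For the lower bound, the 3 vertices {0, 5, 7} are pairwise adjacent, and any tree decomposition puts a clique entirely inside one bag — forcing width ≥ 2. Combining the bounds, tw(G) = 2.

2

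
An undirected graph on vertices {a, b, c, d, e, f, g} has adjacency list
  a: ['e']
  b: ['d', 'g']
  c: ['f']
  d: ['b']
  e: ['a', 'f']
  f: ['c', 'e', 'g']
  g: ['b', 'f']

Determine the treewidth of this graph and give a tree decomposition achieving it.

Treewidth 1.
One optimal decomposition is:
Bags: B1 = {f, g}  B2 = {b, g}  B3 = {b, d}  B4 = {c, f}  B5 = {e, f}  B6 = {a, e}
Tree: B1–B2, B2–B3, B1–B4, B4–B5, B5–B6

Each bag holds 2 vertices, so the decomposition has width 1, which upper-bounds the treewidth. Since G has at least one edge (e.g. f–g), it is not an edgeless graph, so tw(G) ≥ 1. Hence tw(G) = 1 exactly.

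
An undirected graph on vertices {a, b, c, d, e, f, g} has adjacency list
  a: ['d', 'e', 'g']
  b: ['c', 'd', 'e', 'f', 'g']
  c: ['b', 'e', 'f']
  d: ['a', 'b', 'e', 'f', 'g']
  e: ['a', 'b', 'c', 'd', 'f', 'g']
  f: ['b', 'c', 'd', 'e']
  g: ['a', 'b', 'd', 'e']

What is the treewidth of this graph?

A width-3 tree decomposition is:
Bags: B1 = {b, c, e, f}  B2 = {b, d, e, f}  B3 = {b, d, e, g}  B4 = {a, d, e, g}
Tree: B1–B2, B2–B3, B3–B4
Every bag has size at most 4, so the width is 4 − 1 = 3 and tw(G) ≤ 3. Conversely, {a, d, e, g} is a clique of size 4, and the vertices of any clique must share a bag in every tree decomposition; so some bag has ≥ 4 vertices and tw(G) ≥ 3. Hence tw(G) = 3 exactly.

3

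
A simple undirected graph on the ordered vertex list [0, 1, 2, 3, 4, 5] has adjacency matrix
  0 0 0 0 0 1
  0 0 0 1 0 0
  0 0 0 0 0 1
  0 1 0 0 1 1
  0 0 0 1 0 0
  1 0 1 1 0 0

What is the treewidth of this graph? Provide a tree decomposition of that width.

Every bag has size at most 2, so the width is 2 − 1 = 1 and tw(G) ≤ 1. Any graph with an edge has treewidth ≥ 1, and G has the edge 2–5. Therefore the treewidth is 1.

Treewidth 1.
Bags: B1 = {2, 5}  B2 = {3, 5}  B3 = {1, 3}  B4 = {0, 5}  B5 = {3, 4}
Tree: B1–B2, B2–B3, B1–B4, B2–B5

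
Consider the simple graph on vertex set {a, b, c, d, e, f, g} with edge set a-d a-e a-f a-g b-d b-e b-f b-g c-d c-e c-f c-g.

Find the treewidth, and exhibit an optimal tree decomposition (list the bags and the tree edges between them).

Treewidth 3.
One such decomposition:
Bags: B1 = {a, b, c, d}  B2 = {a, b, c, e}  B3 = {a, b, c, f}  B4 = {a, b, c, g}
Tree: B1–B2, B2–B3, B3–B4

The largest bag has 4 vertices, giving width 3; this decomposition certifies tw(G) ≤ 3. For the lower bound: the 4 vertex sets {a,d}, {b,e}, {c}, {f} are disjoint, each induces a connected subgraph, and every pair is joined by at least one edge of G. Contracting each set to a single vertex therefore yields K_{4} as a minor, and since treewidth is minor-monotone, tw(G) ≥ tw(K_{4}) = 3. The upper and lower bounds meet at 3, so that is the treewidth.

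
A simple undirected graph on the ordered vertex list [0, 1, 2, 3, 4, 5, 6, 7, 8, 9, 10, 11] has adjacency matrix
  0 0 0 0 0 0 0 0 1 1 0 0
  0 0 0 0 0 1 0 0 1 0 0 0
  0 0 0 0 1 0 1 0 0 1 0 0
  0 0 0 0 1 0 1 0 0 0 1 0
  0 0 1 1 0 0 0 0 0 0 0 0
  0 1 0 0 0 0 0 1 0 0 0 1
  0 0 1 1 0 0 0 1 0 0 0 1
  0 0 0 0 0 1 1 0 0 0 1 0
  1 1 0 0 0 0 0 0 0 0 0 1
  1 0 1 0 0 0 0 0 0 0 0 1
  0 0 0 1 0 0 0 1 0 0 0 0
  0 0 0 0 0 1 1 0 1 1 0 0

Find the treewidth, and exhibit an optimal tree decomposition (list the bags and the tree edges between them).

Treewidth 3.
Bags: B1 = {2, 3, 4, 10}  B2 = {2, 3, 6, 10}  B3 = {2, 6, 7, 10}  B4 = {2, 6, 7, 9}  B5 = {6, 7, 9, 11}  B6 = {5, 7, 9, 11}  B7 = {0, 5, 9, 11}  B8 = {0, 5, 8, 11}  B9 = {0, 1, 5, 8}
Tree: B1–B2, B2–B3, B3–B4, B4–B5, B5–B6, B6–B7, B7–B8, B8–B9

Each bag holds 4 vertices, so the decomposition has width 3, which upper-bounds the treewidth. For the lower bound: the 4 vertex sets {3,4,10}, {2}, {6}, {5,7,9,11} are disjoint, each induces a connected subgraph, and every pair is joined by at least one edge of G. Contracting each set to a single vertex therefore yields K_{4} as a minor, and since treewidth is minor-monotone, tw(G) ≥ tw(K_{4}) = 3. The upper and lower bounds meet at 3, so that is the treewidth.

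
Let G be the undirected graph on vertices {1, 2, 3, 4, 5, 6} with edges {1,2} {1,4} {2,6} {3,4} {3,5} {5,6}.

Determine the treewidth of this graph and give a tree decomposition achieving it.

Each bag holds 3 vertices, so the decomposition has width 2, which upper-bounds the treewidth. For the lower bound, G contains the cycle 4–1–2–6–5–3–4, so G is not a forest; only forests have treewidth ≤ 1, hence tw(G) ≥ 2. The upper and lower bounds meet at 2, so that is the treewidth.

Treewidth 2.
Bags: B1 = {1, 2, 4}  B2 = {2, 4, 6}  B3 = {4, 5, 6}  B4 = {3, 4, 5}
Tree: B1–B2, B2–B3, B3–B4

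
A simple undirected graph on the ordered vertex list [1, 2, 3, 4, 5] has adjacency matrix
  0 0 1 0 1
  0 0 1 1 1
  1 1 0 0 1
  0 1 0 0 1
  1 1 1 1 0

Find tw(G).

2

A width-2 tree decomposition is:
Bags: B1 = {1, 3, 5}  B2 = {2, 3, 5}  B3 = {2, 4, 5}
Tree: B1–B2, B2–B3
Every bag has size at most 3, so the width is 3 − 1 = 2 and tw(G) ≤ 2. For the lower bound, the 3 vertices {1, 3, 5} are pairwise adjacent, and any tree decomposition puts a clique entirely inside one bag — forcing width ≥ 2. Combining the bounds, tw(G) = 2.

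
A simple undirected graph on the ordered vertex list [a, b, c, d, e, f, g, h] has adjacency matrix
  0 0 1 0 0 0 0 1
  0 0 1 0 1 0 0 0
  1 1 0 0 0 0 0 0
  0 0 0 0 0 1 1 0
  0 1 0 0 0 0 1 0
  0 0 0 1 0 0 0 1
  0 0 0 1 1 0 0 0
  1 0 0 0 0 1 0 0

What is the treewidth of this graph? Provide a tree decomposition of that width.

Every bag has size at most 3, so the width is 3 − 1 = 2 and tw(G) ≤ 2. Since g–e–b–c–a–h–f–d–g is a cycle in G, G is not acyclic. Forests are exactly the graphs of treewidth ≤ 1, so tw(G) ≥ 2. Therefore the treewidth is 2.

Treewidth 2.
Bags: B1 = {b, e, g}  B2 = {b, c, g}  B3 = {a, c, g}  B4 = {a, g, h}  B5 = {f, g, h}  B6 = {d, f, g}
Tree: B1–B2, B2–B3, B3–B4, B4–B5, B5–B6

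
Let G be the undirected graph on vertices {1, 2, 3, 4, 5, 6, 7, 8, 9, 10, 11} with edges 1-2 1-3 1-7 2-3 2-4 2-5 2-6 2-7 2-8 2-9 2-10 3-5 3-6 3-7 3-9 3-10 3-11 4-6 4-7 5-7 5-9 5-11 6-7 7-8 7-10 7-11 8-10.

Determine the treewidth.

3

A width-3 tree decomposition is:
Bags: B1 = {2, 3, 7, 10}  B2 = {2, 3, 6, 7}  B3 = {2, 7, 8, 10}  B4 = {2, 3, 5, 7}  B5 = {2, 3, 5, 9}  B6 = {2, 4, 6, 7}  B7 = {1, 2, 3, 7}  B8 = {3, 5, 7, 11}
Tree: B1–B2, B1–B3, B1–B4, B4–B5, B2–B6, B4–B7, B4–B8
Every bag has size at most 4, so the width is 4 − 1 = 3 and tw(G) ≤ 3. Conversely, {2, 3, 5, 9} is a clique of size 4, and the vertices of any clique must share a bag in every tree decomposition; so some bag has ≥ 4 vertices and tw(G) ≥ 3. Therefore the treewidth is 3.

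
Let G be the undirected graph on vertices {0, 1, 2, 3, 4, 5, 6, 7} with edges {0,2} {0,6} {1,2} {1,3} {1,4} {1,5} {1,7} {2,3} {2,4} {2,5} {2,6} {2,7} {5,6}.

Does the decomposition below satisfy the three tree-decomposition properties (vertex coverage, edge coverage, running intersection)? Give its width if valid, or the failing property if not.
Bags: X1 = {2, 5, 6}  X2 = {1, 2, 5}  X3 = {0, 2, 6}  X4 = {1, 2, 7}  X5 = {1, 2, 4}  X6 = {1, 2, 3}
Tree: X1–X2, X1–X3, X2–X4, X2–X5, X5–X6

Yes; width 2.

Every vertex of G appears in some bag (union = {0, 1, 2, 3, 4, 5, 6, 7}); every edge is covered by a bag; and for each vertex v the set of bags containing v is connected in the bag tree. The decomposition is therefore valid. The largest bag has 3 vertices, so the width is 2.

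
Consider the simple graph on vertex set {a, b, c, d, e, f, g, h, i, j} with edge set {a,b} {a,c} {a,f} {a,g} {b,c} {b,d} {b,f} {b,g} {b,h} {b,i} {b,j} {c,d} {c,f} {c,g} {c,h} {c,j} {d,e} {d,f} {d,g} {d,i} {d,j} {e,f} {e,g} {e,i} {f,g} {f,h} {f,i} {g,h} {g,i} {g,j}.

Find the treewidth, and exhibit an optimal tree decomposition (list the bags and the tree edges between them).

Each bag holds 5 vertices, so the decomposition has width 4, which upper-bounds the treewidth. On the other hand G contains the 5-clique {b, c, d, g, j}. A clique must lie in a single bag of any decomposition, so no decomposition can have width below 4. Combining the bounds, tw(G) = 4.

Treewidth 4.
One such decomposition:
Bags: B1 = {b, c, d, f, g}  B2 = {b, c, f, g, h}  B3 = {a, b, c, f, g}  B4 = {b, d, f, g, i}  B5 = {d, e, f, g, i}  B6 = {b, c, d, g, j}
Tree: B1–B2, B1–B3, B1–B4, B4–B5, B1–B6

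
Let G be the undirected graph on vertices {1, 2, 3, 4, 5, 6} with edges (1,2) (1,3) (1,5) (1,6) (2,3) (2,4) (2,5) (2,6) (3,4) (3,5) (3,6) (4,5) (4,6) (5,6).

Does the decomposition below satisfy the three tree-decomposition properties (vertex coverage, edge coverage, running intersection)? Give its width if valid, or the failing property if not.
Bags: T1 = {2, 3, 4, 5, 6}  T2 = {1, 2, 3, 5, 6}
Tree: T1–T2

Yes; width 4.

Vertex coverage: the bags together contain {1, 2, 3, 4, 5, 6}, the full vertex set. Edge coverage: each edge of G has both endpoints in at least one bag. Running intersection: for every vertex, the bags containing it form a connected subtree. All three properties hold, so this is a valid tree decomposition of width max|bag| − 1 = 4, and hence tw(G) ≤ 4.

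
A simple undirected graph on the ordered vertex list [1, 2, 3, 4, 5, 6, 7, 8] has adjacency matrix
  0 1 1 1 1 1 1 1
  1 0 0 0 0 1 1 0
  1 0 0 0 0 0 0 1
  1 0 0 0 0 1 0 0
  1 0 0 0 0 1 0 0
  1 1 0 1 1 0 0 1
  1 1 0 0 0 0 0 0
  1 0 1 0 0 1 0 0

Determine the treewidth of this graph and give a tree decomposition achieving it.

Treewidth 2.
One such decomposition:
Bags: B1 = {1, 4, 6}  B2 = {1, 6, 8}  B3 = {1, 2, 6}  B4 = {1, 2, 7}  B5 = {1, 5, 6}  B6 = {1, 3, 8}
Tree: B1–B2, B2–B3, B3–B4, B2–B5, B2–B6

Each bag holds 3 vertices, so the decomposition has width 2, which upper-bounds the treewidth. On the other hand G contains the 3-clique {1, 3, 8}. A clique must lie in a single bag of any decomposition, so no decomposition can have width below 2. Combining the bounds, tw(G) = 2.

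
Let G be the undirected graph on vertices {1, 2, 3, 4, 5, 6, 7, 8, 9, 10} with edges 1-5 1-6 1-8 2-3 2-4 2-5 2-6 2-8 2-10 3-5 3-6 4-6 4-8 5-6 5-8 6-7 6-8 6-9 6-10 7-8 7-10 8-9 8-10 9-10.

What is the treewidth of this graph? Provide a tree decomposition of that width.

Treewidth 3.
Bags: B1 = {2, 3, 5, 6}  B2 = {2, 5, 6, 8}  B3 = {2, 4, 6, 8}  B4 = {1, 5, 6, 8}  B5 = {2, 6, 8, 10}  B6 = {6, 7, 8, 10}  B7 = {6, 8, 9, 10}
Tree: B1–B2, B2–B3, B2–B4, B2–B5, B5–B6, B5–B7

Every bag has size at most 4, so the width is 4 − 1 = 3 and tw(G) ≤ 3. Conversely, {1, 5, 6, 8} is a clique of size 4, and the vertices of any clique must share a bag in every tree decomposition; so some bag has ≥ 4 vertices and tw(G) ≥ 3. Therefore the treewidth is 3.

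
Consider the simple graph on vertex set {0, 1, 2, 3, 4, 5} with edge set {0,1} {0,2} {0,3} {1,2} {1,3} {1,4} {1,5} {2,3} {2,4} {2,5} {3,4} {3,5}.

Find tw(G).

A width-3 tree decomposition is:
Bags: B1 = {1, 2, 3, 5}  B2 = {1, 2, 3, 4}  B3 = {0, 1, 2, 3}
Tree: B1–B2, B2–B3
Each bag holds 4 vertices, so the decomposition has width 3, which upper-bounds the treewidth. For the lower bound, the 4 vertices {0, 1, 2, 3} are pairwise adjacent, and any tree decomposition puts a clique entirely inside one bag — forcing width ≥ 3. Hence tw(G) = 3 exactly.

3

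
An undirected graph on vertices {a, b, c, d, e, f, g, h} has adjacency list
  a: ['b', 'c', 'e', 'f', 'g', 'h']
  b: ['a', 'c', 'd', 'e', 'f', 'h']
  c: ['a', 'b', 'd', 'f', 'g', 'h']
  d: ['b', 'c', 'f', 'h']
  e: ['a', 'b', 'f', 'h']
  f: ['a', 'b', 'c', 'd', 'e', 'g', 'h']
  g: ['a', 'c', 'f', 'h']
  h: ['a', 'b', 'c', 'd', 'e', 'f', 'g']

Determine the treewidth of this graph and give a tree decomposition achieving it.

Every bag has size at most 5, so the width is 5 − 1 = 4 and tw(G) ≤ 4. For the lower bound, the 5 vertices {a, c, f, g, h} are pairwise adjacent, and any tree decomposition puts a clique entirely inside one bag — forcing width ≥ 4. Combining the bounds, tw(G) = 4.

Treewidth 4.
One such decomposition:
Bags: B1 = {a, c, f, g, h}  B2 = {a, b, c, f, h}  B3 = {b, c, d, f, h}  B4 = {a, b, e, f, h}
Tree: B1–B2, B2–B3, B2–B4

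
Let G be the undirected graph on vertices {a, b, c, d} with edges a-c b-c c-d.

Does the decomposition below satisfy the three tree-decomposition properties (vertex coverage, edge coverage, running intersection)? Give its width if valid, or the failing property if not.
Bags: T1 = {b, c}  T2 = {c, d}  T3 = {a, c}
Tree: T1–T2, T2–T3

Checking the three conditions: (i) the bags cover all of {a, b, c, d}; (ii) for each edge, some bag contains both endpoints; (iii) the bags containing any fixed vertex form a subtree. All hold, so the decomposition is valid with width 2 − 1 = 1.

Yes; width 1.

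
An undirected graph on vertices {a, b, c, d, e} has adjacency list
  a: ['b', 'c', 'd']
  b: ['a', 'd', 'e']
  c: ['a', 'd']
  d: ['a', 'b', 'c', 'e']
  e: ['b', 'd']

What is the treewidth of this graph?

A width-2 tree decomposition is:
Bags: B1 = {a, c, d}  B2 = {a, b, d}  B3 = {b, d, e}
Tree: B1–B2, B2–B3
Each bag holds 3 vertices, so the decomposition has width 2, which upper-bounds the treewidth. On the other hand G contains the 3-clique {b, d, e}. A clique must lie in a single bag of any decomposition, so no decomposition can have width below 2. Hence tw(G) = 2 exactly.

2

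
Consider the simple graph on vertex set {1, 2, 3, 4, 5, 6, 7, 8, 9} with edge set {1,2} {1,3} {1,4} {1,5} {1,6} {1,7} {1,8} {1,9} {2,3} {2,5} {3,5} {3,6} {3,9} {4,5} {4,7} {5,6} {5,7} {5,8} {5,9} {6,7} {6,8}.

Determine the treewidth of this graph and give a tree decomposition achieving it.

Every bag has size at most 4, so the width is 4 − 1 = 3 and tw(G) ≤ 3. For the lower bound, the 4 vertices {1, 5, 6, 8} are pairwise adjacent, and any tree decomposition puts a clique entirely inside one bag — forcing width ≥ 3. The upper and lower bounds meet at 3, so that is the treewidth.

Treewidth 3.
Bags: B1 = {1, 5, 6, 7}  B2 = {1, 3, 5, 6}  B3 = {1, 5, 6, 8}  B4 = {1, 2, 3, 5}  B5 = {1, 3, 5, 9}  B6 = {1, 4, 5, 7}
Tree: B1–B2, B1–B3, B2–B4, B4–B5, B1–B6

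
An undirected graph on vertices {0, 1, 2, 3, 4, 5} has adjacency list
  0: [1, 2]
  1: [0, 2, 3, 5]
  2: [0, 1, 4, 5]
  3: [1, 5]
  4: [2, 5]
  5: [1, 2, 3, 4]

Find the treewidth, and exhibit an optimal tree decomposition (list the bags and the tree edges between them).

The largest bag has 3 vertices, giving width 2; this decomposition certifies tw(G) ≤ 2. On the other hand G contains the 3-clique {0, 1, 2}. A clique must lie in a single bag of any decomposition, so no decomposition can have width below 2. Hence tw(G) = 2 exactly.

Treewidth 2.
One optimal decomposition is:
Bags: B1 = {0, 1, 2}  B2 = {1, 2, 5}  B3 = {1, 3, 5}  B4 = {2, 4, 5}
Tree: B1–B2, B2–B3, B2–B4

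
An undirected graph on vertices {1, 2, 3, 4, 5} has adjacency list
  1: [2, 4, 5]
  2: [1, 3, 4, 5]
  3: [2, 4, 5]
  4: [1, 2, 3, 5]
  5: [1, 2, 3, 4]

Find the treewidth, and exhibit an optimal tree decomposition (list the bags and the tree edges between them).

Every bag has size at most 4, so the width is 4 − 1 = 3 and tw(G) ≤ 3. For the lower bound, the 4 vertices {1, 2, 4, 5} are pairwise adjacent, and any tree decomposition puts a clique entirely inside one bag — forcing width ≥ 3. Therefore the treewidth is 3.

Treewidth 3.
One such decomposition:
Bags: B1 = {2, 3, 4, 5}  B2 = {1, 2, 4, 5}
Tree: B1–B2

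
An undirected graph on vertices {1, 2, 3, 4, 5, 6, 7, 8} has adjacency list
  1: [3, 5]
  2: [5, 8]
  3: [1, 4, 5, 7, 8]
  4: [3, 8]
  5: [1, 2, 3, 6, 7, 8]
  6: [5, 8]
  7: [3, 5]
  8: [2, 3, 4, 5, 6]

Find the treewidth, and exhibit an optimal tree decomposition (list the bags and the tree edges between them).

The largest bag has 3 vertices, giving width 2; this decomposition certifies tw(G) ≤ 2. On the other hand G contains the 3-clique {3, 4, 8}. A clique must lie in a single bag of any decomposition, so no decomposition can have width below 2. Combining the bounds, tw(G) = 2.

Treewidth 2.
Bags: B1 = {1, 3, 5}  B2 = {3, 5, 8}  B3 = {5, 6, 8}  B4 = {2, 5, 8}  B5 = {3, 5, 7}  B6 = {3, 4, 8}
Tree: B1–B2, B2–B3, B3–B4, B1–B5, B2–B6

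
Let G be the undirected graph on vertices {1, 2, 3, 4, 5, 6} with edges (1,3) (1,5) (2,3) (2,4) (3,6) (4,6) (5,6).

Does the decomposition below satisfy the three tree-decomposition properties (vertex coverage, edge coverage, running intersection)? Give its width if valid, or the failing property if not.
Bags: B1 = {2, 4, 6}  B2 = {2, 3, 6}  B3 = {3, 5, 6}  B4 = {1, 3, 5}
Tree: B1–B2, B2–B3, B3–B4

Yes; width 2.

Checking the three conditions: (i) the bags cover all of {1, 2, 3, 4, 5, 6}; (ii) for each edge, some bag contains both endpoints; (iii) the bags containing any fixed vertex form a subtree. All hold, so the decomposition is valid with width 3 − 1 = 2.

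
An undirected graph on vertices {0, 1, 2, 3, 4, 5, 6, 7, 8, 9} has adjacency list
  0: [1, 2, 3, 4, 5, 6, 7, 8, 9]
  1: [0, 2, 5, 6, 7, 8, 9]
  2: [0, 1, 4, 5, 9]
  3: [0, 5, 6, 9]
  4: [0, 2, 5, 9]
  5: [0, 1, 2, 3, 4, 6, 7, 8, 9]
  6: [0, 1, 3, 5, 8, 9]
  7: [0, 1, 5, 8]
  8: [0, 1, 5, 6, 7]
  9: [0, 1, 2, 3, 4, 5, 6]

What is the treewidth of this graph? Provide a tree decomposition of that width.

Every bag has size at most 5, so the width is 5 − 1 = 4 and tw(G) ≤ 4. For the lower bound, the 5 vertices {0, 1, 2, 5, 9} are pairwise adjacent, and any tree decomposition puts a clique entirely inside one bag — forcing width ≥ 4. Combining the bounds, tw(G) = 4.

Treewidth 4.
One such decomposition:
Bags: B1 = {0, 2, 4, 5, 9}  B2 = {0, 1, 2, 5, 9}  B3 = {0, 1, 5, 6, 9}  B4 = {0, 1, 5, 6, 8}  B5 = {0, 3, 5, 6, 9}  B6 = {0, 1, 5, 7, 8}
Tree: B1–B2, B2–B3, B3–B4, B3–B5, B4–B6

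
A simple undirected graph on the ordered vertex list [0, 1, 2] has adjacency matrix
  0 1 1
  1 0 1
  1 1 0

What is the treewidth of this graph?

2

A width-2 tree decomposition is:
Bags: B1 = {0, 1, 2}
Tree: (single bag)
A single bag containing all 3 vertices is trivially a valid decomposition of width 2. Conversely, {0, 1, 2} is a clique of size 3, and the vertices of any clique must share a bag in every tree decomposition; so some bag has ≥ 3 vertices and tw(G) ≥ 2. Combining the bounds, tw(G) = 2.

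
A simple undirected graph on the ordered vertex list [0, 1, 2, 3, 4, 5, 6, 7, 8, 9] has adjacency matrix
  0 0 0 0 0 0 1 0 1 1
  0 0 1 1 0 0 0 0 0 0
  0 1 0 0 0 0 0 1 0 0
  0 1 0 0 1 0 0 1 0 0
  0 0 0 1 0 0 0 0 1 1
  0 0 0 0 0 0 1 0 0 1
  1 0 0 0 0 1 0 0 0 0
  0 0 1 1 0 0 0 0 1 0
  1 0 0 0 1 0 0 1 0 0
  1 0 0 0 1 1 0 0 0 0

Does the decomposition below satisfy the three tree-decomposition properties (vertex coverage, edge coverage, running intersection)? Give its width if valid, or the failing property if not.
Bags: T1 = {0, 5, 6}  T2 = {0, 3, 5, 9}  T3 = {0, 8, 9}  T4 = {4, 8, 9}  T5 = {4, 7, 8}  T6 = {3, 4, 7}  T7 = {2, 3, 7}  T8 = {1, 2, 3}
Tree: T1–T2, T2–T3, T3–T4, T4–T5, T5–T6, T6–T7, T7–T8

No — bags containing vertex 3 are not connected in the tree.

A tree decomposition must satisfy three properties: every vertex lies in some bag; for every edge, both endpoints lie together in some bag; and for every vertex, the bags containing it form a connected subtree. Here bags containing vertex 3 are not connected in the tree, so the decomposition is invalid.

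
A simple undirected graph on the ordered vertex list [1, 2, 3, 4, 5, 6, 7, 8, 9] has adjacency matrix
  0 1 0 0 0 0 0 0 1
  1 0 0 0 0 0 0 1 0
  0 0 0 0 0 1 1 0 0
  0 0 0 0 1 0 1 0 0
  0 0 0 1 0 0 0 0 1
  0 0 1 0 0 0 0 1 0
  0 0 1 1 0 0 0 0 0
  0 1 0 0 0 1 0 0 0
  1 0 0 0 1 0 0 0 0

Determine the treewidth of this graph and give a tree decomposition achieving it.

Treewidth 2.
One such decomposition:
Bags: B1 = {3, 6, 8}  B2 = {2, 3, 8}  B3 = {1, 2, 3}  B4 = {1, 3, 9}  B5 = {3, 5, 9}  B6 = {3, 4, 5}  B7 = {3, 4, 7}
Tree: B1–B2, B2–B3, B3–B4, B4–B5, B5–B6, B6–B7

Each bag holds 3 vertices, so the decomposition has width 2, which upper-bounds the treewidth. For the lower bound, G contains the cycle 3–6–8–2–1–9–5–4–7–3, so G is not a forest; only forests have treewidth ≤ 1, hence tw(G) ≥ 2. Therefore the treewidth is 2.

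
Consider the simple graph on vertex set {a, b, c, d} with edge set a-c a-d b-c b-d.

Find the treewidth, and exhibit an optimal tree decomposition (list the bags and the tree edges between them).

Treewidth 2.
Bags: B1 = {a, b, d}  B2 = {a, b, c}
Tree: B1–B2

Every bag has size at most 3, so the width is 3 − 1 = 2 and tw(G) ≤ 2. The edges a–d–b–c–a form a cycle, so G is not a tree and its treewidth is at least 2. The upper and lower bounds meet at 2, so that is the treewidth.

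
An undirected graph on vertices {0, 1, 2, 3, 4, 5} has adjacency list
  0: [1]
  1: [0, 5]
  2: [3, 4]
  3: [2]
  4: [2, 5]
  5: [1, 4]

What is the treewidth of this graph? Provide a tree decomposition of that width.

Treewidth 1.
One such decomposition:
Bags: B1 = {2, 3}  B2 = {2, 4}  B3 = {4, 5}  B4 = {1, 5}  B5 = {0, 1}
Tree: B1–B2, B2–B3, B3–B4, B4–B5

Each bag holds 2 vertices, so the decomposition has width 1, which upper-bounds the treewidth. Since G has at least one edge (e.g. 3–2), it is not an edgeless graph, so tw(G) ≥ 1. Combining the bounds, tw(G) = 1.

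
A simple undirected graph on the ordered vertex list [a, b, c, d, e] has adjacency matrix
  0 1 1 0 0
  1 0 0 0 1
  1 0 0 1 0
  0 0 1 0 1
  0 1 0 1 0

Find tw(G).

2

A width-2 tree decomposition is:
Bags: B1 = {a, b, e}  B2 = {a, c, e}  B3 = {c, d, e}
Tree: B1–B2, B2–B3
The largest bag has 3 vertices, giving width 2; this decomposition certifies tw(G) ≤ 2. For the lower bound, G contains the cycle e–b–a–c–d–e, so G is not a forest; only forests have treewidth ≤ 1, hence tw(G) ≥ 2. Therefore the treewidth is 2.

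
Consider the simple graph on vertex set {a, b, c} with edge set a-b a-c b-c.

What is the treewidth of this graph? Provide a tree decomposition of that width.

Treewidth 2.
One optimal decomposition is:
Bags: B1 = {a, b, c}
Tree: (single bag)

A single bag containing all 3 vertices is trivially a valid decomposition of width 2. Conversely, {a, b, c} is a clique of size 3, and the vertices of any clique must share a bag in every tree decomposition; so some bag has ≥ 3 vertices and tw(G) ≥ 2. The upper and lower bounds meet at 2, so that is the treewidth.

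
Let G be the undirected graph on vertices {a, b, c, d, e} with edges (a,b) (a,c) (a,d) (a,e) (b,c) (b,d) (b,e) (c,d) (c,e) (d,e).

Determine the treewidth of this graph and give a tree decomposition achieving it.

Treewidth 4.
One such decomposition:
Bags: B1 = {a, b, c, d, e}
Tree: (single bag)

A single bag containing all 5 vertices is trivially a valid decomposition of width 4. For the lower bound, the 5 vertices {a, b, c, d, e} are pairwise adjacent, and any tree decomposition puts a clique entirely inside one bag — forcing width ≥ 4. Combining the bounds, tw(G) = 4.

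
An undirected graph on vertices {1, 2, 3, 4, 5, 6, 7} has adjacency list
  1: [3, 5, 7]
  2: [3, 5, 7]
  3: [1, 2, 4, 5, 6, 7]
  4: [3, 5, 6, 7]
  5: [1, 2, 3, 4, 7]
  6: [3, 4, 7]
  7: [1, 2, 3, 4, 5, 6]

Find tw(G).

3

A width-3 tree decomposition is:
Bags: B1 = {3, 4, 5, 7}  B2 = {1, 3, 5, 7}  B3 = {3, 4, 6, 7}  B4 = {2, 3, 5, 7}
Tree: B1–B2, B1–B3, B1–B4
The largest bag has 4 vertices, giving width 3; this decomposition certifies tw(G) ≤ 3. On the other hand G contains the 4-clique {1, 3, 5, 7}. A clique must lie in a single bag of any decomposition, so no decomposition can have width below 3. Hence tw(G) = 3 exactly.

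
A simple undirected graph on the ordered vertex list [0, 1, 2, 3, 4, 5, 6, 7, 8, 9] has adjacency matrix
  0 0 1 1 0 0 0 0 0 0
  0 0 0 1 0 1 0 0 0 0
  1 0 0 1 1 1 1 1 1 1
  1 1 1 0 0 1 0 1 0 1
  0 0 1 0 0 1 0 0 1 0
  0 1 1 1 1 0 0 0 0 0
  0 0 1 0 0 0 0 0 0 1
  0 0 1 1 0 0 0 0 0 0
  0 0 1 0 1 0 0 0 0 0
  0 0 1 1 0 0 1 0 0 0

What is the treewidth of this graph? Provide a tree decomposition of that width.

Each bag holds 3 vertices, so the decomposition has width 2, which upper-bounds the treewidth. For the lower bound, the 3 vertices {1, 3, 5} are pairwise adjacent, and any tree decomposition puts a clique entirely inside one bag — forcing width ≥ 2. Hence tw(G) = 2 exactly.

Treewidth 2.
One optimal decomposition is:
Bags: B1 = {2, 3, 9}  B2 = {2, 3, 5}  B3 = {1, 3, 5}  B4 = {2, 3, 7}  B5 = {2, 4, 5}  B6 = {2, 6, 9}  B7 = {2, 4, 8}  B8 = {0, 2, 3}
Tree: B1–B2, B2–B3, B2–B4, B2–B5, B1–B6, B5–B7, B1–B8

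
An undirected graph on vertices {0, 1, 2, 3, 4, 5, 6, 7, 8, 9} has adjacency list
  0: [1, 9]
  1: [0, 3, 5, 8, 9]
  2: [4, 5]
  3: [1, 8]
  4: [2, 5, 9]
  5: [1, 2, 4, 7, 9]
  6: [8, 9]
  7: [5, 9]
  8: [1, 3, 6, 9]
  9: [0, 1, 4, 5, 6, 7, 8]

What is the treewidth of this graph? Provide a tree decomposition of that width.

Treewidth 2.
One such decomposition:
Bags: B1 = {1, 8, 9}  B2 = {1, 5, 9}  B3 = {4, 5, 9}  B4 = {5, 7, 9}  B5 = {0, 1, 9}  B6 = {6, 8, 9}  B7 = {2, 4, 5}  B8 = {1, 3, 8}
Tree: B1–B2, B2–B3, B2–B4, B1–B5, B1–B6, B3–B7, B1–B8

Every bag has size at most 3, so the width is 3 − 1 = 2 and tw(G) ≤ 2. Conversely, {0, 1, 9} is a clique of size 3, and the vertices of any clique must share a bag in every tree decomposition; so some bag has ≥ 3 vertices and tw(G) ≥ 2. The upper and lower bounds meet at 2, so that is the treewidth.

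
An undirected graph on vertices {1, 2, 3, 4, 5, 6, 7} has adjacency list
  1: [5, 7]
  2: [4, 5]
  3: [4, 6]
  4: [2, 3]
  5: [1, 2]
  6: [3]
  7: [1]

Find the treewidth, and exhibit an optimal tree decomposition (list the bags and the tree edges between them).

Treewidth 1.
One optimal decomposition is:
Bags: B1 = {1, 7}  B2 = {1, 5}  B3 = {2, 5}  B4 = {2, 4}  B5 = {3, 4}  B6 = {3, 6}
Tree: B1–B2, B2–B3, B3–B4, B4–B5, B5–B6

Each bag holds 2 vertices, so the decomposition has width 1, which upper-bounds the treewidth. Since G has at least one edge (e.g. 7–1), it is not an edgeless graph, so tw(G) ≥ 1. The upper and lower bounds meet at 1, so that is the treewidth.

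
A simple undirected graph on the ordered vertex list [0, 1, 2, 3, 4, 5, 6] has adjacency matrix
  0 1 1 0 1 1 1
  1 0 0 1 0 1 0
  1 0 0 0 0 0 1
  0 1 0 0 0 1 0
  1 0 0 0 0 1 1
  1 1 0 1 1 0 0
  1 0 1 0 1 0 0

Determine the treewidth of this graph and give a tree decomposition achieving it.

Treewidth 2.
One optimal decomposition is:
Bags: B1 = {0, 2, 6}  B2 = {0, 4, 6}  B3 = {0, 4, 5}  B4 = {0, 1, 5}  B5 = {1, 3, 5}
Tree: B1–B2, B2–B3, B3–B4, B4–B5

Every bag has size at most 3, so the width is 3 − 1 = 2 and tw(G) ≤ 2. Conversely, {0, 1, 5} is a clique of size 3, and the vertices of any clique must share a bag in every tree decomposition; so some bag has ≥ 3 vertices and tw(G) ≥ 2. Therefore the treewidth is 2.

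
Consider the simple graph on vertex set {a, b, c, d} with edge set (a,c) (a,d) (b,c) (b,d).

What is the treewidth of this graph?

2

A width-2 tree decomposition is:
Bags: B1 = {a, b, c}  B2 = {a, b, d}
Tree: B1–B2
The largest bag has 3 vertices, giving width 2; this decomposition certifies tw(G) ≤ 2. The edges a–c–b–d–a form a cycle, so G is not a tree and its treewidth is at least 2. Therefore the treewidth is 2.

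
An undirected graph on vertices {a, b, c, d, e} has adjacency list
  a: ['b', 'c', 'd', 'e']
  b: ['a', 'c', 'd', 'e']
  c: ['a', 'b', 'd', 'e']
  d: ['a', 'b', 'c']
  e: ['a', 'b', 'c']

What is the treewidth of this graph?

A width-3 tree decomposition is:
Bags: B1 = {a, b, c, d}  B2 = {a, b, c, e}
Tree: B1–B2
The largest bag has 4 vertices, giving width 3; this decomposition certifies tw(G) ≤ 3. For the lower bound, the 4 vertices {a, b, c, d} are pairwise adjacent, and any tree decomposition puts a clique entirely inside one bag — forcing width ≥ 3. Combining the bounds, tw(G) = 3.

3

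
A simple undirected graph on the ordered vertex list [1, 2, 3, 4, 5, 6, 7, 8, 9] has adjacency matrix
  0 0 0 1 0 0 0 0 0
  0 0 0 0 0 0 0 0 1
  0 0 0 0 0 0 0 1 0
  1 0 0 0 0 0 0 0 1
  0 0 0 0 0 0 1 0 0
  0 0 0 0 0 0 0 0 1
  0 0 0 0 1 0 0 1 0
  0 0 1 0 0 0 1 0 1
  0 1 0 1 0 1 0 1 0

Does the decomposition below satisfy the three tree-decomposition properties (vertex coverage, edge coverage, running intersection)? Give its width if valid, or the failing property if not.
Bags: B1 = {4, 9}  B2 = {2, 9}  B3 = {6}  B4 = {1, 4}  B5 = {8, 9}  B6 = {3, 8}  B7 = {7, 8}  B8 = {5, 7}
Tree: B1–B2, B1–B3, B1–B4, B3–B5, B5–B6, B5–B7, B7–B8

A tree decomposition must satisfy three properties: every vertex lies in some bag; for every edge, both endpoints lie together in some bag; and for every vertex, the bags containing it form a connected subtree. Here edge (9,6) lies in no bag, so the decomposition is invalid.

No — edge (9,6) lies in no bag.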